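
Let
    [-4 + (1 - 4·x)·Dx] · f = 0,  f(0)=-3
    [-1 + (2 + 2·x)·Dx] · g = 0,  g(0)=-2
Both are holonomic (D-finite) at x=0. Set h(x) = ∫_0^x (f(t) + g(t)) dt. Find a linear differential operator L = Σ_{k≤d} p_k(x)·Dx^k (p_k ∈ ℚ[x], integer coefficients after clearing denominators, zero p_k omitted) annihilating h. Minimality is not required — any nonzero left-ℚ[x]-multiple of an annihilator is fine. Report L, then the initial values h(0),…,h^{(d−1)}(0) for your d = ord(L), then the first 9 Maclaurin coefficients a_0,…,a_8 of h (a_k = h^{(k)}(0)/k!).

L = (-68 - 48·x)·Dx + (129 + 248·x + 144·x^2)·Dx^2 + (-14 + 18·x + 128·x^2 + 96·x^3)·Dx^3  (order 3).
h: a_k = 0, -5, -13/2, -191/12, -1537/32, -49147/320, -393223/768, -6291435/3584, -50331681/8192, …
ICs: h(0) = 0, h′(0) = -5, h′′(0) = -13.

f: a_k = -3, -12, -48, -192, -768, -3072, -12288, -49152, -196608, …
g: a_k = -2, -1, 1/4, -1/8, 5/64, -7/128, 21/512, -33/1024, 429/16384, …
Sum ⇒ L₀ = lclm(L_f,L_g) in ℚ(x)⟨Dx⟩.
∫: right-multiply L₀ by Dx.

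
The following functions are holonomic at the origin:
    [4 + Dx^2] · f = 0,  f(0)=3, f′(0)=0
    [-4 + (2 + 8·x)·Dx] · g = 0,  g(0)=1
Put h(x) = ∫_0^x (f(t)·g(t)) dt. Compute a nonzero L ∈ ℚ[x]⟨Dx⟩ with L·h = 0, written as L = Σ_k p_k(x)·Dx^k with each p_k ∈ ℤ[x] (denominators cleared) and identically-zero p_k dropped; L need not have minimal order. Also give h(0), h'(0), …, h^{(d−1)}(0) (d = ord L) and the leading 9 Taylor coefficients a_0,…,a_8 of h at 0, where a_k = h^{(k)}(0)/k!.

f: a_k = 3, 0, -6, 0, 2, 0, -4/15, 0, 2/105, …
g: a_k = 1, 2, -2, 4, -10, 28, -84, 264, -858, …
Product ⇒ symmetric product L₀, ord ≤ 2.
Integrate: L := L₀·Dx.
L = (16 + 32·x + 64·x^2)·Dx + (-4 - 16·x)·Dx^2 + (1 + 8·x + 16·x^2)·Dx^3  (order 3).
h: a_k = 0, 3, 3, -4, 0, -16/5, 32/3, -2944/105, 1184/15, …
ICs: h(0) = 0, h′(0) = 3, h′′(0) = 6.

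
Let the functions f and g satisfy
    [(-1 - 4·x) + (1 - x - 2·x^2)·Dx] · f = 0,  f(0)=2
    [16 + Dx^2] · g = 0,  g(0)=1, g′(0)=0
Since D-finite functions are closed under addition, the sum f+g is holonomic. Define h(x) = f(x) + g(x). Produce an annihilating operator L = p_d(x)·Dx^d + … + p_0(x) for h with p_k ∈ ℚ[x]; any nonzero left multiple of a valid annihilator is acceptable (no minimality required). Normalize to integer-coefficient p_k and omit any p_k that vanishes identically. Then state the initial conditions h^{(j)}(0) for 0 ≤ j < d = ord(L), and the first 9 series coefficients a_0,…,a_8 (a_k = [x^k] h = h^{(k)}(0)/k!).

f: a_k = 2, 2, 6, 10, 22, 42, 86, 170, 342, …
g: a_k = 1, 0, -8, 0, 32/3, 0, -256/45, 0, 512/315, …
Weyl lclm of L_f,L_g ⇒ L₀ (ord ≤ 3).
L = (368 + 1408·x - 256·x^2 + 512·x^3 + 2560·x^4 + 2048·x^5) + (-176 + 336·x + 384·x^2 - 1024·x^3 - 384·x^4 + 1536·x^5 + 1024·x^6)·Dx + (23 + 88·x - 16·x^2 + 32·x^3 + 160·x^4 + 128·x^5)·Dx^2 + (-11 + 21·x + 24·x^2 - 64·x^3 - 24·x^4 + 96·x^5 + 64·x^6)·Dx^3  (order 3).
h: a_k = 3, 2, -2, 10, 98/3, 42, 3614/45, 170, 108242/315, …
ICs: h(0) = 3, h′(0) = 2, h′′(0) = -4.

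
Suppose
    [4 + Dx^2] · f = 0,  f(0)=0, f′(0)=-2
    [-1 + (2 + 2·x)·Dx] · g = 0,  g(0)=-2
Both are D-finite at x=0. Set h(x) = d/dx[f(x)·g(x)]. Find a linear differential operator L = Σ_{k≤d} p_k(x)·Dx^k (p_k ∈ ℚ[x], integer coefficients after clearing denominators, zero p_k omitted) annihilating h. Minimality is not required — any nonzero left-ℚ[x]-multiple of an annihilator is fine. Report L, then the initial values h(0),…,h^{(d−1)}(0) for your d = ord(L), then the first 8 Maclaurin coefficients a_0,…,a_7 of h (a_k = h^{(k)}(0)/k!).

f: a_k = 0, -2, 0, 4/3, 0, -4/15, 0, 8/315, …
g: a_k = -2, -1, 1/4, -1/8, 5/64, -7/128, 21/512, -33/1024, …
Product ⇒ symmetric product L₀, ord ≤ 2.
h=h₀': d/dx-closure on L₀ ⇒ L.
L = (413 + 1344·x + 1696·x^2 + 1024·x^3 + 256·x^4) + (-52 - 180·x - 192·x^2 - 64·x^3)·Dx + (76 + 280·x + 396·x^2 + 256·x^3 + 64·x^4)·Dx^2  (order 2).
h: a_k = 4, 4, -19/2, -13/3, 341/96, 201/160, -7687/11520, -17/4032, …
ICs: h(0) = 4, h′(0) = 4.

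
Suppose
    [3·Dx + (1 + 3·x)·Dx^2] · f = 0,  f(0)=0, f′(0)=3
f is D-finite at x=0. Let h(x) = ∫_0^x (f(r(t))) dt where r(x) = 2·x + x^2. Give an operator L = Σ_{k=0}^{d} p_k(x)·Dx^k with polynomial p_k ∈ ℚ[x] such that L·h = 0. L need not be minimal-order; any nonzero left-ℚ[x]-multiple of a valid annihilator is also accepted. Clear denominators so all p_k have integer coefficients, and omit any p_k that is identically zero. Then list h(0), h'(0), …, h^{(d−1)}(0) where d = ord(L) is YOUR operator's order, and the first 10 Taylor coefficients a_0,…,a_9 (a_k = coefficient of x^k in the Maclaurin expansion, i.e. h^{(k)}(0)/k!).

f: a_k = 0, 3, -9/2, 9, -81/4, 243/5, -243/2, 2187/7, -6561/8, 2187, …
Change of var in L_f (x↦r) gives L₀.
∫: right-multiply L₀ by Dx.
L = (5 + 6·x + 3·x^2)·Dx^2 + (1 + 7·x + 9·x^2 + 3·x^3)·Dx^3  (order 3).
h: a_k = 0, 0, 3, -5, 27/2, -441/10, 801/5, -4365/7, 71361/28, -43209/4, …
ICs: h(0) = 0, h′(0) = 0, h′′(0) = 6.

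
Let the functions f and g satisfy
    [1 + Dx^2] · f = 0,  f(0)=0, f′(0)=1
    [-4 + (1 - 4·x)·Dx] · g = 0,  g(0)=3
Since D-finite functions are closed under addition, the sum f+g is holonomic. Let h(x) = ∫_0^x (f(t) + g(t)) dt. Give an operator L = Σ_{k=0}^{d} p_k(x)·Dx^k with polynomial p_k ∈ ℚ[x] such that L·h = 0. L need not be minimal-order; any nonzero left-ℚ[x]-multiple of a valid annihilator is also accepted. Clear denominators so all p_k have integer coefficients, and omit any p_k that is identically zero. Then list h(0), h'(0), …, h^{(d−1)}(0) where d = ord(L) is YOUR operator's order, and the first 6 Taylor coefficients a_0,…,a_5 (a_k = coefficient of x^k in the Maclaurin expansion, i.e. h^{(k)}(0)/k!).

L = (-388 + 32·x - 64·x^2)·Dx + (33 - 140·x + 48·x^2 - 64·x^3)·Dx^2 + (-388 + 32·x - 64·x^2)·Dx^3 + (33 - 140·x + 48·x^2 - 64·x^3)·Dx^4  (order 4).
h: a_k = 0, 3, 13/2, 16, 1151/24, 768/5, …
ICs: h(0) = 0, h′(0) = 3, h′′(0) = 13, h′′′(0) = 96.

f: a_k = 0, 1, 0, -1/6, 0, 1/120, …
g: a_k = 3, 12, 48, 192, 768, 3072, …
Weyl lclm of L_f,L_g ⇒ L₀ (ord ≤ 3).
h=∫h₀ ⇒ L = L₀·Dx.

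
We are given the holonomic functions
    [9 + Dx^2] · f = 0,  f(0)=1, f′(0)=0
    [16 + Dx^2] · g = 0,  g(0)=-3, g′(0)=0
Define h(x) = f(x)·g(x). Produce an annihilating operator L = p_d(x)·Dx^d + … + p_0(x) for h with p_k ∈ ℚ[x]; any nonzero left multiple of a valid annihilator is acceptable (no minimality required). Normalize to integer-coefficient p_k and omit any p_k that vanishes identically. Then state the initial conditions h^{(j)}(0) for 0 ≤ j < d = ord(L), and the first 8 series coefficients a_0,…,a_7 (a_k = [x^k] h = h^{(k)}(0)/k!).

L = 49 + 50·Dx^2 + Dx^4  (order 4).
h: a_k = -3, 0, 75/2, 0, -1201/8, 0, 11765/48, 0, …
ICs: h(0) = -3, h′(0) = 0, h′′(0) = 75, h′′′(0) = 0.

f: a_k = 1, 0, -9/2, 0, 27/8, 0, -81/80, 0, …
g: a_k = -3, 0, 24, 0, -32, 0, 256/15, 0, …
L₀ := L_f ⊗_s L_g (sym. prod.), ord ≤ 4.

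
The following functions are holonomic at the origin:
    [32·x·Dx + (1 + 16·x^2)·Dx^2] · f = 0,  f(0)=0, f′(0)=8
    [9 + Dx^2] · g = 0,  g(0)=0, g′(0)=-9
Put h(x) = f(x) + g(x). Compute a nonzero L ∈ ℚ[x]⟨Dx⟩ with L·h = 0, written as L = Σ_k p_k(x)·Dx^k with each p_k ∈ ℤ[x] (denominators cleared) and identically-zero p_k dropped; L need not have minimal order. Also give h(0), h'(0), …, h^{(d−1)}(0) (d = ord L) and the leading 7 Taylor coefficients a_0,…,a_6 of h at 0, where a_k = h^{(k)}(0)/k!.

L = (-52704·x + 967680·x^3 + 663552·x^5)·Dx + (-207 + 13104·x^2 + 283392·x^4 + 331776·x^6)·Dx^2 + (-5856·x + 107520·x^3 + 73728·x^5)·Dx^3 + (-23 + 1456·x^2 + 31488·x^4 + 36864·x^6)·Dx^4  (order 4).
h: a_k = 0, -1, 0, -175/6, 0, 16141/40, 0, …
ICs: h(0) = 0, h′(0) = -1, h′′(0) = 0, h′′′(0) = -175.

f: a_k = 0, 8, 0, -128/3, 0, 2048/5, 0, …
g: a_k = 0, -9, 0, 27/2, 0, -243/40, 0, …
Weyl lclm of L_f,L_g ⇒ L₀ (ord ≤ 4).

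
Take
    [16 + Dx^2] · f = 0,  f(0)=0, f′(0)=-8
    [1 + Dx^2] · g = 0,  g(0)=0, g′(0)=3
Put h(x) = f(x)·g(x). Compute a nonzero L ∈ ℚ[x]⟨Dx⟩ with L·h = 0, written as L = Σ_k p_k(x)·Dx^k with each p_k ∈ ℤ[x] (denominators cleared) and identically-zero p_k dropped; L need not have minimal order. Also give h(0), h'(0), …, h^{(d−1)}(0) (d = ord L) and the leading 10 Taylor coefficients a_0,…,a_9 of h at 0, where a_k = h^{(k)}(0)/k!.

L = 225 + 34·Dx^2 + Dx^4  (order 4).
h: a_k = 0, 0, -24, 0, 68, 0, -931/15, 0, 6001/210, 0, …
ICs: h(0) = 0, h′(0) = 0, h′′(0) = -48, h′′′(0) = 0.

f: a_k = 0, -8, 0, 64/3, 0, -256/15, 0, 2048/315, 0, -4096/2835, …
g: a_k = 0, 3, 0, -1/2, 0, 1/40, 0, -1/1680, 0, 1/120960, …
f·g: L₀ = L_f ⊗_s L_g, ord ≤ 2·2.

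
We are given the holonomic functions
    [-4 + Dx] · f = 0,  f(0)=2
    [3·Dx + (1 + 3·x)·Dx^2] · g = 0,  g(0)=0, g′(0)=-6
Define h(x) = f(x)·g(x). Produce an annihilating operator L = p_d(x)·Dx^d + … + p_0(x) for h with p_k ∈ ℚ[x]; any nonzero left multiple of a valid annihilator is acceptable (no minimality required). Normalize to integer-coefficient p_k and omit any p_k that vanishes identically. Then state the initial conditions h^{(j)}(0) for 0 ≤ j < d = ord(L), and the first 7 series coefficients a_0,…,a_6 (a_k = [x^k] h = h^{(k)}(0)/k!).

L = (4 + 48·x) + (-5 - 24·x)·Dx + (1 + 3·x)·Dx^2  (order 2).
h: a_k = 0, -12, -30, -60, -47, -472/5, 62, …
ICs: h(0) = 0, h′(0) = -12.

f: a_k = 2, 8, 16, 64/3, 64/3, 256/15, 512/45, …
g: a_k = 0, -6, 9, -18, 81/2, -486/5, 243, …
f·g: L₀ = L_f ⊗_s L_g, ord ≤ 1·2.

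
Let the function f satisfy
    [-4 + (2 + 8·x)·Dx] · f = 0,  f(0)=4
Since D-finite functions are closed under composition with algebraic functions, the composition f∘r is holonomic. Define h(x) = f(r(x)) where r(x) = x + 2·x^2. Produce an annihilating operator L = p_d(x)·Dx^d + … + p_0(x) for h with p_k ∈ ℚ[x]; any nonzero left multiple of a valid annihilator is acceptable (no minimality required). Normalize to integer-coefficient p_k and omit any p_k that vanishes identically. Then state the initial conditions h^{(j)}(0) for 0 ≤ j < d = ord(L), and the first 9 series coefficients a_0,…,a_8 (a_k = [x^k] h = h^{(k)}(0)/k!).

L = (-2 - 8·x) + (1 + 4·x + 8·x^2)·Dx  (order 1).
h: a_k = 4, 8, 8, -16, 24, -16, -48, 224, -488, …
ICs: h(0) = 4.

f: a_k = 4, 8, -8, 16, -40, 112, -336, 1056, -3432, …
h₀=f(r): pull back L_f along r ⇒ L₀.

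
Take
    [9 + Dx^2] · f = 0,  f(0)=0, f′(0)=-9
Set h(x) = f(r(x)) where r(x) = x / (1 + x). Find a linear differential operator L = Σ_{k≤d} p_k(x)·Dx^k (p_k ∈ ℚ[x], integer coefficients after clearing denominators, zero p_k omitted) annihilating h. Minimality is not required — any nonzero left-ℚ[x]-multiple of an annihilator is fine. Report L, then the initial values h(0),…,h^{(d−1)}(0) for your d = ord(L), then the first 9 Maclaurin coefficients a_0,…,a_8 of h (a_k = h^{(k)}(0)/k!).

L = 9 + (2 + 6·x + 6·x^2 + 2·x^3)·Dx + (1 + 4·x + 6·x^2 + 4·x^3 + x^4)·Dx^2  (order 2).
h: a_k = 0, -9, 9, 9/2, -63/2, 2637/40, -765/8, 58059/560, -5679/80, …
ICs: h(0) = 0, h′(0) = -9.

f: a_k = 0, -9, 0, 27/2, 0, -243/40, 0, 729/560, 0, …
h₀=f(r): pull back L_f along r ⇒ L₀.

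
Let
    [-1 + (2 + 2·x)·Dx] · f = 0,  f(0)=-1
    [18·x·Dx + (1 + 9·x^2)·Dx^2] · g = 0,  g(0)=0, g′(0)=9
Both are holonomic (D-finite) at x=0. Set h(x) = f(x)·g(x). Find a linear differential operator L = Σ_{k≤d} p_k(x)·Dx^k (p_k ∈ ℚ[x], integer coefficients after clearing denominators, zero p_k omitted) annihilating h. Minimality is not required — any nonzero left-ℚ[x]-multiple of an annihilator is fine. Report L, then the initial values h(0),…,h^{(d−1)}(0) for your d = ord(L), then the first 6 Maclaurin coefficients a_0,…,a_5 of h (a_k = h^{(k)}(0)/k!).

f: a_k = -1, -1/2, 1/8, -1/16, 5/128, -7/256, …
g: a_k = 0, 9, 0, -27, 0, 729/5, …
Product ⇒ symmetric product L₀, ord ≤ 2.
L = (3 - 36·x - 9·x^2) + (-4 + 68·x + 108·x^2 + 36·x^3)·Dx + (4 + 8·x + 40·x^2 + 72·x^3 + 36·x^4)·Dx^2  (order 2).
h: a_k = 0, -9, -9/2, 225/8, 207/16, -95247/640, …
ICs: h(0) = 0, h′(0) = -9.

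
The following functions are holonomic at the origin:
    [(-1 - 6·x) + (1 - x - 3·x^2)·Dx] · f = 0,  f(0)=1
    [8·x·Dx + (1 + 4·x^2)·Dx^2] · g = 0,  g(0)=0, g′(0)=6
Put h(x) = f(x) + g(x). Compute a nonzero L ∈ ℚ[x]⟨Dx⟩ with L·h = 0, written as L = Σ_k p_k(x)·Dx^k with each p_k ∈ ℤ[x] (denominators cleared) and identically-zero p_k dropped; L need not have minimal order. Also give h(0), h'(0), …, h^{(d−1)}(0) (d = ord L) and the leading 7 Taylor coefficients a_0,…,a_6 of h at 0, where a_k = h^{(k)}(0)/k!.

f: a_k = 1, 1, 4, 7, 19, 40, 97, …
g: a_k = 0, 6, 0, -8, 0, 96/5, 0, …
Sum ⇒ L₀ = lclm(L_f,L_g) in ℚ(x)⟨Dx⟩.
L = (-32 + 128·x + 1488·x^2 + 2880·x^3 + 8424·x^4 + 2592·x^6)·Dx + (25 + 160·x + 214·x^2 + 1188·x^3 + 2628·x^4 + 6264·x^5 + 432·x^6 + 2592·x^7)·Dx^2 + (-4 - 9·x - 54·x^2 + 66·x^3 + x^4 + 444·x^5 + 720·x^6 + 144·x^7 + 432·x^8)·Dx^3  (order 3).
h: a_k = 1, 7, 4, -1, 19, 296/5, 97, …
ICs: h(0) = 1, h′(0) = 7, h′′(0) = 8.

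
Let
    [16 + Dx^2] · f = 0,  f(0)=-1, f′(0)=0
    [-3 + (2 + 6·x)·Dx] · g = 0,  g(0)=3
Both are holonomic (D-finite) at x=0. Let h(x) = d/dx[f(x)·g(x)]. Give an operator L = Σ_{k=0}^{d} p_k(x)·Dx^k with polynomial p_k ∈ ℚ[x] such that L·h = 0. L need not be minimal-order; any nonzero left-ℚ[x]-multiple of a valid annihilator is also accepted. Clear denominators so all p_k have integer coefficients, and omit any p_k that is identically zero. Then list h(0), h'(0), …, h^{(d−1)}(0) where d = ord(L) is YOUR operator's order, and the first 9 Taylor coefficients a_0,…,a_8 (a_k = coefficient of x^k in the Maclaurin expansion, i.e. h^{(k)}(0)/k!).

L = (9613 + 83712·x + 273024·x^2 + 442368·x^3 + 331776·x^4) + (-444 - 5940·x - 20736·x^2 - 20736·x^3)·Dx + (364 + 3720·x + 14796·x^2 + 27648·x^3 + 20736·x^4)·Dx^2  (order 2).
h: a_k = -9/2, 219/4, 1485/16, -6337/32, -35115/256, 337609/2560, 1817053/10240, -82369729/430080, 214448463/2293760, …
ICs: h(0) = -9/2, h′(0) = 219/4.

f: a_k = -1, 0, 8, 0, -32/3, 0, 256/45, 0, -512/315, …
g: a_k = 3, 9/2, -27/8, 81/16, -1215/128, 5103/256, -45927/1024, 216513/2048, -8444007/32768, …
Sym-product of L_f,L_g gives L₀ (≤ ord 2).
h₀' ⇒ L via d/dx closure of L₀.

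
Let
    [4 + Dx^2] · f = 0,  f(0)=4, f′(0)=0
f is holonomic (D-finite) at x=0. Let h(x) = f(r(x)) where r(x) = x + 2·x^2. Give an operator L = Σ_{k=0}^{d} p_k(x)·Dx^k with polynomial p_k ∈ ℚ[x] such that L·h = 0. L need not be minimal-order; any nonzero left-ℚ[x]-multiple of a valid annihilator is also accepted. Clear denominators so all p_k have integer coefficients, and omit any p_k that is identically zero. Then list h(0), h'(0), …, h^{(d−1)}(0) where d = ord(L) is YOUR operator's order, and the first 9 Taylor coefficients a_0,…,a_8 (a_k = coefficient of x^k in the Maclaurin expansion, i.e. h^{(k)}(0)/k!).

L = (4 + 48·x + 192·x^2 + 256·x^3) - 4·Dx + (1 + 4·x)·Dx^2  (order 2).
h: a_k = 4, 0, -8, -32, -88/3, 64/3, 2864/45, 1216/15, 6728/315, …
ICs: h(0) = 4, h′(0) = 0.

f: a_k = 4, 0, -8, 0, 8/3, 0, -16/45, 0, 8/315, …
L₀ from L_f via x↦r, Dx↦r'^{-1}Dx.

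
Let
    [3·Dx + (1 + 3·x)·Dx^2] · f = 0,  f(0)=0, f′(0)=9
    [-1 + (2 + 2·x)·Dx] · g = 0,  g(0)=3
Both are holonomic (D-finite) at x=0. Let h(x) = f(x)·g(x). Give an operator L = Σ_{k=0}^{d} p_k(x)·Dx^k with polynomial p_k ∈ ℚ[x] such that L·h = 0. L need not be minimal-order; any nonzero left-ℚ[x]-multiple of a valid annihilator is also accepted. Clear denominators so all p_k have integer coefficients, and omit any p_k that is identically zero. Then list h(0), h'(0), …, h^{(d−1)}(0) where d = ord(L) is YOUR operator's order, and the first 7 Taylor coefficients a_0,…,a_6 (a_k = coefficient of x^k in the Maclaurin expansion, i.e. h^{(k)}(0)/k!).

f: a_k = 0, 9, -27/2, 27, -243/4, 729/5, -729/2, …
g: a_k = 3, 3/2, -3/8, 3/16, -15/128, 21/256, -63/1024, …
L₀ := L_f ⊗_s L_g (sym. prod.), ord ≤ 2.
L = (-3 + 3·x) + (8 + 8·x)·Dx + (4 + 20·x + 28·x^2 + 12·x^3)·Dx^2  (order 2).
h: a_k = 0, 27, -27, 459/8, -135, 212841/640, -540567/640, …
ICs: h(0) = 0, h′(0) = 27.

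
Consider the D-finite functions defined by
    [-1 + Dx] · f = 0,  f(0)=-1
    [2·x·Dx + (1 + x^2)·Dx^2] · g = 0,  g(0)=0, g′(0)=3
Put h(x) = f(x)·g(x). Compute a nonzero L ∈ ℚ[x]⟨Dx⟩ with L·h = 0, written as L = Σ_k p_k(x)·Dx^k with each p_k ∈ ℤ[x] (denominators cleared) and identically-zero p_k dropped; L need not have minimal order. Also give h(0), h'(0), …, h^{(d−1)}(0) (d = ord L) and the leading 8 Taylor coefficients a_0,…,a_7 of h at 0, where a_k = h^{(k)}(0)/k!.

L = (1 - 2·x + x^2) + (-2 + 2·x - 2·x^2)·Dx + (1 + x^2)·Dx^2  (order 2).
h: a_k = 0, -3, -3, -1/2, 1/2, -9/40, -11/24, 93/560, …
ICs: h(0) = 0, h′(0) = -3.

f: a_k = -1, -1, -1/2, -1/6, -1/24, -1/120, -1/720, -1/5040, …
g: a_k = 0, 3, 0, -1, 0, 3/5, 0, -3/7, …
f·g: L₀ = L_f ⊗_s L_g, ord ≤ 1·2.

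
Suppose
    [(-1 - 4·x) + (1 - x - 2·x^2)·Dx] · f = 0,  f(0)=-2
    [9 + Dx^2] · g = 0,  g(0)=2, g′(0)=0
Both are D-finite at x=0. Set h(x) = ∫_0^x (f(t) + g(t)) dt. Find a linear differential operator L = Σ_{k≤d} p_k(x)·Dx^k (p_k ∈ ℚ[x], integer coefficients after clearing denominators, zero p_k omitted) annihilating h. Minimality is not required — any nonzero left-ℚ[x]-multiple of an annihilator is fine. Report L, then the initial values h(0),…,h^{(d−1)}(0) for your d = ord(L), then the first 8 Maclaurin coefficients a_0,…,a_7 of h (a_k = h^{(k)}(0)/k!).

f: a_k = -2, -2, -6, -10, -22, -42, -86, -170, …
g: a_k = 2, 0, -9, 0, 27/4, 0, -81/40, 0, …
h₀=f+g: left-lcm gives L₀, ord ≤ 3.
Integrate: L := L₀·Dx.
L = (117 + 486·x + 135·x^2 + 360·x^3 + 540·x^4 + 432·x^5)·Dx + (-45 + 63·x + 81·x^2 - 153·x^3 - 18·x^4 + 324·x^5 + 216·x^6)·Dx^2 + (13 + 54·x + 15·x^2 + 40·x^3 + 60·x^4 + 48·x^5)·Dx^3 + (-5 + 7·x + 9·x^2 - 17·x^3 - 2·x^4 + 36·x^5 + 24·x^6)·Dx^4  (order 4).
h: a_k = 0, 0, -1, -5, -5/2, -61/20, -7, -503/40, …
ICs: h(0) = 0, h′(0) = 0, h′′(0) = -2, h′′′(0) = -30.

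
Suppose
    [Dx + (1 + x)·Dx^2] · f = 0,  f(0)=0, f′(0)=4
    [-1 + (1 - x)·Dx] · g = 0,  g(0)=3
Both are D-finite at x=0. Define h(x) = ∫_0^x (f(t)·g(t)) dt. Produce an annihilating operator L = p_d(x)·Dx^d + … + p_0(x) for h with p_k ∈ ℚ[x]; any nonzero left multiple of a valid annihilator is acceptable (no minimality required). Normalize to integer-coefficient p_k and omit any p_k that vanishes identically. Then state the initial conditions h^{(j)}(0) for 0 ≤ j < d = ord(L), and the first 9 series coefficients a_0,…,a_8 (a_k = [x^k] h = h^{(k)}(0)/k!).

L = Dx + (1 + 3·x)·Dx^2 + (-1 + x^2)·Dx^3  (order 3).
h: a_k = 0, 0, 6, 2, 5/2, 7/5, 47/30, 37/35, 319/280, …
ICs: h(0) = 0, h′(0) = 0, h′′(0) = 12.

f: a_k = 0, 4, -2, 4/3, -1, 4/5, -2/3, 4/7, -1/2, …
g: a_k = 3, 3, 3, 3, 3, 3, 3, 3, 3, …
Sym-product of L_f,L_g gives L₀ (≤ ord 2).
h=∫h₀ ⇒ L = L₀·Dx.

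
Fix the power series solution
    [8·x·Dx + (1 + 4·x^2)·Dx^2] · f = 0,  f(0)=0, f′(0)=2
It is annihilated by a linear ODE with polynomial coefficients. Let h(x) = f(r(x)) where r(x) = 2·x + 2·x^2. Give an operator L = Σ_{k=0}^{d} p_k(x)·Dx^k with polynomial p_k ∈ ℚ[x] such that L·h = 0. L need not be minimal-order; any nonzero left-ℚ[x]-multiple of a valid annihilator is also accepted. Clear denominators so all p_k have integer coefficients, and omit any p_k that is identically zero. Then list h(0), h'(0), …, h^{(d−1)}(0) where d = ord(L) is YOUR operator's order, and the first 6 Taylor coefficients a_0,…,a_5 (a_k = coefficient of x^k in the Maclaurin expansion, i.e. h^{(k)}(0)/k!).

f: a_k = 0, 2, 0, -8/3, 0, 32/5, …
Substitute x→r, Dx→(1/r')Dx; clear ⇒ L₀.
L = (-2 + 32·x + 128·x^2 + 192·x^3 + 96·x^4)·Dx + (1 + 2·x + 16·x^2 + 64·x^3 + 80·x^4 + 32·x^5)·Dx^2  (order 2).
h: a_k = 0, 4, 4, -64/3, -64, 704/5, …
ICs: h(0) = 0, h′(0) = 4.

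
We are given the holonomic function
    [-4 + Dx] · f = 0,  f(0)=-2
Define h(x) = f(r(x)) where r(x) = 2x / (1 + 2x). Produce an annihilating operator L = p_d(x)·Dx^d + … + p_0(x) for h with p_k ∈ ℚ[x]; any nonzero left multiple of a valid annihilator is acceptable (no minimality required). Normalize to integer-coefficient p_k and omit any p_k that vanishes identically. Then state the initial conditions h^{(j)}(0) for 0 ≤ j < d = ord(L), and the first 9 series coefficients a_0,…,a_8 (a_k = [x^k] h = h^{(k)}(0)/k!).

L = -8 + (1 + 4·x + 4·x^2)·Dx  (order 1).
h: a_k = -2, -16, -32, 64/3, 128/3, -1792/15, 5632/45, 17408/315, -161792/315, …
ICs: h(0) = -2.

f: a_k = -2, -8, -16, -64/3, -64/3, -256/15, -512/45, -2048/315, -1024/315, …
Change of var in L_f (x↦r) gives L₀.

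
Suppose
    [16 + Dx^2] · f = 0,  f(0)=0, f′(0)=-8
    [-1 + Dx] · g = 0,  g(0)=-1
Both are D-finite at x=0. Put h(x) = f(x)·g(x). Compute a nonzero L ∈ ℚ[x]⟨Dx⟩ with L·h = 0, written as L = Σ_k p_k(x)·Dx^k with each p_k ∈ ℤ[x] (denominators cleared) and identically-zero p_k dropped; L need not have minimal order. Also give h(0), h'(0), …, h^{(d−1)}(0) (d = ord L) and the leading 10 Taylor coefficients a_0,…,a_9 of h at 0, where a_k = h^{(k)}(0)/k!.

L = 17 - 2·Dx + Dx^2  (order 2).
h: a_k = 0, 8, 8, -52/3, -20, 101/15, 611/45, 727/630, -23/6, -50999/45360, …
ICs: h(0) = 0, h′(0) = 8.

f: a_k = 0, -8, 0, 64/3, 0, -256/15, 0, 2048/315, 0, -4096/2835, …
g: a_k = -1, -1, -1/2, -1/6, -1/24, -1/120, -1/720, -1/5040, -1/40320, -1/362880, …
Product ⇒ symmetric product L₀, ord ≤ 2.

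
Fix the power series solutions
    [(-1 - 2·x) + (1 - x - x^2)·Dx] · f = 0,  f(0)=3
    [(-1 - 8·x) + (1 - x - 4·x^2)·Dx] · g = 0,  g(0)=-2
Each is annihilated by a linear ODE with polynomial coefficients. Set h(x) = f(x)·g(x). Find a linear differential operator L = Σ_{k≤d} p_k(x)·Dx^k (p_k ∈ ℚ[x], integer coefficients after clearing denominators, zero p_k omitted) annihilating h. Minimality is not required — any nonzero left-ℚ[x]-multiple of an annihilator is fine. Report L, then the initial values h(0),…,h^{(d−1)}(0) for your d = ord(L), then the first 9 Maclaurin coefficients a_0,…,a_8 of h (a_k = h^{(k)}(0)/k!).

L = (-2 - 8·x + 15·x^2 + 16·x^3) + (1 - 2·x - 4·x^2 + 5·x^3 + 4·x^4)·Dx  (order 1).
h: a_k = -6, -12, -48, -114, -336, -840, -2262, -5748, -15000, …
ICs: h(0) = -6.

f: a_k = 3, 3, 6, 9, 15, 24, 39, 63, 102, …
g: a_k = -2, -2, -10, -18, -58, -130, -362, -882, -2330, …
Sym-product of L_f,L_g gives L₀ (≤ ord 1).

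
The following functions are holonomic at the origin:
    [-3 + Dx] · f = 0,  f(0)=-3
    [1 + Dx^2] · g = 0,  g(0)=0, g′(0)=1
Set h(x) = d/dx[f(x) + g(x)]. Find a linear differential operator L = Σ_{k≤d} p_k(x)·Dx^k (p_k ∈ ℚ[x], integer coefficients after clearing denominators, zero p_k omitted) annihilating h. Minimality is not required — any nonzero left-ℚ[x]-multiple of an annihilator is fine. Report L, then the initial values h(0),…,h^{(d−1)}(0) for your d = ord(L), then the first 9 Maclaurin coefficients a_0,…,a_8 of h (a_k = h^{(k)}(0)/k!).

f: a_k = -3, -9, -27/2, -27/2, -81/8, -243/40, -243/80, -729/560, -2187/4480, …
g: a_k = 0, 1, 0, -1/6, 0, 1/120, 0, -1/5040, 0, …
Sum ⇒ L₀ = lclm(L_f,L_g) in ℚ(x)⟨Dx⟩.
h₀' ⇒ L via d/dx closure of L₀.
L = 3 - Dx + 3·Dx^2 - Dx^3  (order 3).
h: a_k = -8, -27, -41, -81/2, -91/3, -729/40, -3281/360, -2187/560, -7381/5040, …
ICs: h(0) = -8, h′(0) = -27, h′′(0) = -82.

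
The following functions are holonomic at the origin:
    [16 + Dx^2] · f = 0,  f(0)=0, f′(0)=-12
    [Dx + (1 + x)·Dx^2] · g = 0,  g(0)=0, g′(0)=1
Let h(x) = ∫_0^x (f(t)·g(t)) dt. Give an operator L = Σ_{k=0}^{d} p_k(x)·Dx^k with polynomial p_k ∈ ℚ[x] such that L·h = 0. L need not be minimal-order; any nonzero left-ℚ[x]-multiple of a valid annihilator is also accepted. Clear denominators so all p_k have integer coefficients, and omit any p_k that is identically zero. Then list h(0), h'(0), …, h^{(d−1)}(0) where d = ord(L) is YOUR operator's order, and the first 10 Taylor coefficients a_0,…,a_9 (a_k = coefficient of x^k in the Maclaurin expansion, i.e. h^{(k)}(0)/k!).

f: a_k = 0, -12, 0, 32, 0, -128/5, 0, 1024/105, 0, -2048/945, …
g: a_k = 0, 1, -1/2, 1/3, -1/4, 1/5, -1/6, 1/7, -1/8, 1/9, …
Sym-product of L_f,L_g gives L₀ (≤ ord 4).
Integrate: L := L₀·Dx.
L = (15072 + 62976·x + 97024·x^2 + 65536·x^3 + 16384·x^4)·Dx + (1984 + 6080·x + 6144·x^2 + 2048·x^3)·Dx^2 + (1950 + 8000·x + 12192·x^2 + 8192·x^3 + 2048·x^4)·Dx^3 + (124 + 380·x + 384·x^2 + 128·x^3)·Dx^4 + (63 + 254·x + 383·x^2 + 256·x^3 + 64·x^4)·Dx^5  (order 5).
h: a_k = 0, 0, 0, -4, 3/2, 28/5, -13/6, -52/21, 17/20, 124/189, …
ICs: h(0) = 0, h′(0) = 0, h′′(0) = 0, h′′′(0) = -24, h′′′′(0) = 36.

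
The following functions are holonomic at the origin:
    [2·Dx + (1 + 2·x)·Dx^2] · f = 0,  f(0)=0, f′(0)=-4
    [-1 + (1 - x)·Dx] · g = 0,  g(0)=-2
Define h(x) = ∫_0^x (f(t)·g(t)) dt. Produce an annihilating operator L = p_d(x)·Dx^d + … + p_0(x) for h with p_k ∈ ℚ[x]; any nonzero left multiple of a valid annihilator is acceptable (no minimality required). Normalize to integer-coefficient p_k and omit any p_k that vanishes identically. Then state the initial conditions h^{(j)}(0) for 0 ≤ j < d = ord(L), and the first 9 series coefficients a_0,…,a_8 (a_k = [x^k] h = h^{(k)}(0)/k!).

L = 2·Dx + 6·x·Dx^2 + (-1 - x + 2·x^2)·Dx^3  (order 3).
h: a_k = 0, 0, 4, 0, 8/3, -16/15, 152/45, -16/5, 222/35, …
ICs: h(0) = 0, h′(0) = 0, h′′(0) = 8.

f: a_k = 0, -4, 4, -16/3, 8, -64/5, 64/3, -256/7, 64, …
g: a_k = -2, -2, -2, -2, -2, -2, -2, -2, -2, …
L₀ := L_f ⊗_s L_g (sym. prod.), ord ≤ 2.
Integrate: L := L₀·Dx.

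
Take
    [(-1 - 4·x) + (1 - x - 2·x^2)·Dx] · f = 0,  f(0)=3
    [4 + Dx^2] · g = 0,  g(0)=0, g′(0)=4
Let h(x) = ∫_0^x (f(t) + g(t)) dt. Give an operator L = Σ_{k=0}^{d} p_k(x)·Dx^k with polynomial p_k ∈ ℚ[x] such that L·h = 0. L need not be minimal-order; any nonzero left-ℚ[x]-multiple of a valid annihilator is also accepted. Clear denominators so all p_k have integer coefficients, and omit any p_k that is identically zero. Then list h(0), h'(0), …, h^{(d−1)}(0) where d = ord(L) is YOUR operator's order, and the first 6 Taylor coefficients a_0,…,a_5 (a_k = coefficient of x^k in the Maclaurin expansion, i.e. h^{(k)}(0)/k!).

L = (68 + 304·x + 200·x^2 + 320·x^3 + 160·x^4 + 128·x^5)·Dx + (-20 + 12·x + 24·x^2 + 8·x^3 + 48·x^4 + 96·x^5 + 64·x^6)·Dx^2 + (17 + 76·x + 50·x^2 + 80·x^3 + 40·x^4 + 32·x^5)·Dx^3 + (-5 + 3·x + 6·x^2 + 2·x^3 + 12·x^4 + 24·x^5 + 16·x^6)·Dx^4  (order 4).
h: a_k = 0, 3, 7/2, 3, 37/12, 33/5, …
ICs: h(0) = 0, h′(0) = 3, h′′(0) = 7, h′′′(0) = 18.

f: a_k = 3, 3, 9, 15, 33, 63, …
g: a_k = 0, 4, 0, -8/3, 0, 8/15, …
L₀ := lclm(L_f,L_g); ord L₀ ≤ 1+2.
∫: right-multiply L₀ by Dx.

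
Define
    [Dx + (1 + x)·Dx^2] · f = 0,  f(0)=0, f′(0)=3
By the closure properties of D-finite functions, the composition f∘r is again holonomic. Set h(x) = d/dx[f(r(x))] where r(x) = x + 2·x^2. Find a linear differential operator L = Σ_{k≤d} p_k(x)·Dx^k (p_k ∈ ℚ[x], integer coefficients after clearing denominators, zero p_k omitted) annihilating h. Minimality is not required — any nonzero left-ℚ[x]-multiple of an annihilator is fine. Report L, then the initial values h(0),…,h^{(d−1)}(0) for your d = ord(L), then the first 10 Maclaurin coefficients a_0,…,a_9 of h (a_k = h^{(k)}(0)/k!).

f: a_k = 0, 3, -3/2, 1, -3/4, 3/5, -1/2, 3/7, -3/8, 1/3, …
h₀=f(r): pull back L_f along r ⇒ L₀.
h=h₀': d/dx-closure on L₀ ⇒ L.
L = (-3 + 4·x + 8·x^2) + (1 + 5·x + 6·x^2 + 8·x^3)·Dx  (order 1).
h: a_k = 3, 9, -15, -3, 33, -27, -39, 93, -15, -171, …
ICs: h(0) = 3.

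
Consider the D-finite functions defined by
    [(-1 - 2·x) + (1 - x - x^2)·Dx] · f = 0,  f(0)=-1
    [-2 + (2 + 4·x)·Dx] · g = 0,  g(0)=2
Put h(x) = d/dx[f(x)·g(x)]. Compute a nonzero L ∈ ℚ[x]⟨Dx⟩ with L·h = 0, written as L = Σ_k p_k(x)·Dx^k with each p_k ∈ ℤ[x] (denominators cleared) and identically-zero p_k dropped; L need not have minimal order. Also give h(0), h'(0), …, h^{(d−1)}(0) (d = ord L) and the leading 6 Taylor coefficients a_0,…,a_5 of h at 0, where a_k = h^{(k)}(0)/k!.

L = (5 + 30·x + 45·x^2 + 30·x^3 + 15·x^4) + (-2 - 5·x + 10·x^3 + 15·x^4 + 6·x^5)·Dx  (order 1).
h: a_k = -4, -10, -30, -55, -255/2, -879/4, …
ICs: h(0) = -4.

f: a_k = -1, -1, -2, -3, -5, -8, …
g: a_k = 2, 2, -1, 1, -5/4, 7/4, …
Product ⇒ symmetric product L₀, ord ≤ 1.
h₀' ⇒ L via d/dx closure of L₀.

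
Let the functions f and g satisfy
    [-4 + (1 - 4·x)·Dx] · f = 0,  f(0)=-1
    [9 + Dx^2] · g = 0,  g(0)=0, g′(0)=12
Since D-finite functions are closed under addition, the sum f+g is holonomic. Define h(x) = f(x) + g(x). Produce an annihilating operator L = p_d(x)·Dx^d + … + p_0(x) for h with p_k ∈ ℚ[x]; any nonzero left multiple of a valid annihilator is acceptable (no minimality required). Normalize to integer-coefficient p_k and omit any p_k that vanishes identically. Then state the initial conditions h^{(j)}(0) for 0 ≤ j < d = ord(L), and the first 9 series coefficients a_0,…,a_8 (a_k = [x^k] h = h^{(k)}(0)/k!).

L = (3780 - 2592·x + 5184·x^2) + (-369 + 2124·x - 3888·x^2 + 5184·x^3)·Dx + (420 - 288·x + 576·x^2)·Dx^2 + (-41 + 236·x - 432·x^2 + 576·x^3)·Dx^3  (order 3).
h: a_k = -1, 8, -16, -82, -256, -10159/10, -4096, -2294003/140, -65536, …
ICs: h(0) = -1, h′(0) = 8, h′′(0) = -32.

f: a_k = -1, -4, -16, -64, -256, -1024, -4096, -16384, -65536, …
g: a_k = 0, 12, 0, -18, 0, 81/10, 0, -243/140, 0, …
L₀ := lclm(L_f,L_g); ord L₀ ≤ 1+2.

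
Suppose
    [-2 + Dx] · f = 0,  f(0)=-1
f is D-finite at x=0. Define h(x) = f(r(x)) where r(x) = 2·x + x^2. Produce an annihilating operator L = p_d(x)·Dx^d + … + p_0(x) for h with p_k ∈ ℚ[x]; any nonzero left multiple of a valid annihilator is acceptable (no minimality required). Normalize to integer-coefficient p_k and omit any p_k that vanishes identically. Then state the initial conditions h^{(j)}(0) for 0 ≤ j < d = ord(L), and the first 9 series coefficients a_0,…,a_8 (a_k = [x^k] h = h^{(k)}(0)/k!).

f: a_k = -1, -2, -2, -4/3, -2/3, -4/15, -4/45, -8/315, -2/315, …
Change of var in L_f (x↦r) gives L₀.
L = (-4 - 4·x) + Dx  (order 1).
h: a_k = -1, -4, -10, -56/3, -86/3, -568/15, -1996/45, -2960/63, -14386/315, …
ICs: h(0) = -1.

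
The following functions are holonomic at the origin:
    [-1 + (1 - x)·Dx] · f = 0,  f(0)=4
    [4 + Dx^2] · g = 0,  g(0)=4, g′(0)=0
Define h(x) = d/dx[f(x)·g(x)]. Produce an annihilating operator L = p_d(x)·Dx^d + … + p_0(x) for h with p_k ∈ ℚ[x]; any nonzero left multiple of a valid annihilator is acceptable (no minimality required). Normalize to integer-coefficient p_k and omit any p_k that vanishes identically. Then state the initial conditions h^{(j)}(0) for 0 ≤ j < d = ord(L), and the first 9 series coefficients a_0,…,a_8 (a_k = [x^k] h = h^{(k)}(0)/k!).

L = (2 - 8·x + 4·x^2) + (-2 + 2·x)·Dx + (1 - 2·x + x^2)·Dx^2  (order 2).
h: a_k = 16, -32, -48, -64/3, -80/3, -608/15, -2128/45, -16768/315, -2096/35, …
ICs: h(0) = 16, h′(0) = -32.

f: a_k = 4, 4, 4, 4, 4, 4, 4, 4, 4, …
g: a_k = 4, 0, -8, 0, 8/3, 0, -16/45, 0, 8/315, …
f·g: L₀ = L_f ⊗_s L_g, ord ≤ 1·2.
h=h₀': d/dx-closure on L₀ ⇒ L.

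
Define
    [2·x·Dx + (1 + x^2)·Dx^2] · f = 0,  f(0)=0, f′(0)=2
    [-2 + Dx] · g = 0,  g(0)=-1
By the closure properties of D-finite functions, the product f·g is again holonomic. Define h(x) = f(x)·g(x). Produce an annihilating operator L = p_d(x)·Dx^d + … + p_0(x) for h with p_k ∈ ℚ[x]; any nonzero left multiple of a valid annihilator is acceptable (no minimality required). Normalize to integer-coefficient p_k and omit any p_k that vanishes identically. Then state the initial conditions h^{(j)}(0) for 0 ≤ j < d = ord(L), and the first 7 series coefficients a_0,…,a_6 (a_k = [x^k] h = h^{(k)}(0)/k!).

L = (4 - 4·x + 4·x^2) + (-4 + 2·x - 4·x^2)·Dx + (1 + x^2)·Dx^2  (order 2).
h: a_k = 0, -2, -4, -10/3, -4/3, -2/5, -4/9, …
ICs: h(0) = 0, h′(0) = -2.

f: a_k = 0, 2, 0, -2/3, 0, 2/5, 0, …
g: a_k = -1, -2, -2, -4/3, -2/3, -4/15, -4/45, …
Sym-product of L_f,L_g gives L₀ (≤ ord 2).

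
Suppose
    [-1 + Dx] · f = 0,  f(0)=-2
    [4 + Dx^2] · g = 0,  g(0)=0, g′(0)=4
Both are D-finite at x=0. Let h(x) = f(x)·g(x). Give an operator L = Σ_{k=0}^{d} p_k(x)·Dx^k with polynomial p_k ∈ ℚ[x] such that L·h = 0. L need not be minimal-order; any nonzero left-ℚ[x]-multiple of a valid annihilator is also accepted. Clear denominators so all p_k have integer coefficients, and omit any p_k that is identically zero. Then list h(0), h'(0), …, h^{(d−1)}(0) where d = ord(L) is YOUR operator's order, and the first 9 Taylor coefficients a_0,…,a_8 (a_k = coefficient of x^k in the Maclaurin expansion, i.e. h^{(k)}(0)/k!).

f: a_k = -2, -2, -1, -1/3, -1/12, -1/60, -1/360, -1/2520, -1/20160, …
g: a_k = 0, 4, 0, -8/3, 0, 8/15, 0, -16/315, 0, …
f·g: L₀ = L_f ⊗_s L_g, ord ≤ 1·2.
L = 5 - 2·Dx + Dx^2  (order 2).
h: a_k = 0, -8, -8, 4/3, 4, 19/15, -11/45, -139/630, -1/30, …
ICs: h(0) = 0, h′(0) = -8.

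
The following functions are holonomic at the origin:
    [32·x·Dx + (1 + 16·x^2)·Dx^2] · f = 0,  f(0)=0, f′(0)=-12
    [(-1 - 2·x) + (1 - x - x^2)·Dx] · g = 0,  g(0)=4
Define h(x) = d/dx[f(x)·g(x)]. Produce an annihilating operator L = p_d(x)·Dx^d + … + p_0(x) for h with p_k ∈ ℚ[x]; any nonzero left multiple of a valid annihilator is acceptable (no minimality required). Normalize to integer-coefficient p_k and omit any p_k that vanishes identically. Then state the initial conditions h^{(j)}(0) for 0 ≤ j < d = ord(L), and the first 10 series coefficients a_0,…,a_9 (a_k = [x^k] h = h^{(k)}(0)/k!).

f: a_k = 0, -12, 0, 64, 0, -3072/5, 0, 49152/7, 0, -262144/3, …
g: a_k = 4, 4, 8, 12, 20, 32, 52, 84, 136, 220, …
Product ⇒ symmetric product L₀, ord ≤ 2.
h₀' ⇒ L via d/dx closure of L₀.
L = (-58 + 3360·x^2 + 6144·x^3 + 9216·x^4) + (19 + 70·x - 528·x^2 + 352·x^3 + 6144·x^4 + 6144·x^5)·Dx + (-1 - 15·x - 47·x^2 - 176·x^3 - 448·x^4 + 1024·x^5 + 768·x^6)·Dx^2  (order 2).
h: a_k = -48, -96, 480, 448, -10928, -62208/5, 833968/5, 6091136/35, -19148448/7, -59259808/21, …
ICs: h(0) = -48, h′(0) = -96.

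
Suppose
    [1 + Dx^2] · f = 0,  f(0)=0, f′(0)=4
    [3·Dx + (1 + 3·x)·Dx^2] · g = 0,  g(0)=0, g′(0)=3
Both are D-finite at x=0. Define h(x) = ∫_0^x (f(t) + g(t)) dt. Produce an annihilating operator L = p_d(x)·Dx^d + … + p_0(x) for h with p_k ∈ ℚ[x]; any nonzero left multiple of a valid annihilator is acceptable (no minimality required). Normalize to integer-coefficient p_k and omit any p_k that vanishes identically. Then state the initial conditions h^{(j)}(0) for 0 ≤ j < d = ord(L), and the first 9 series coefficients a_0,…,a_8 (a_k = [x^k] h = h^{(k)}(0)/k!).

f: a_k = 0, 4, 0, -2/3, 0, 1/30, 0, -1/1260, 0, …
g: a_k = 0, 3, -9/2, 9, -81/4, 243/5, -243/2, 2187/7, -6561/8, …
h₀=f+g: left-lcm gives L₀, ord ≤ 4.
Integrate: L := L₀·Dx.
L = (165 + 18·x + 27·x^2)·Dx^2 + (19 + 63·x + 27·x^2 + 27·x^3)·Dx^3 + (165 + 18·x + 27·x^2)·Dx^4 + (19 + 63·x + 27·x^2 + 27·x^3)·Dx^5  (order 5).
h: a_k = 0, 0, 7/2, -3/2, 25/12, -81/20, 1459/180, -243/14, 56237/1440, …
ICs: h(0) = 0, h′(0) = 0, h′′(0) = 7, h′′′(0) = -9, h′′′′(0) = 50.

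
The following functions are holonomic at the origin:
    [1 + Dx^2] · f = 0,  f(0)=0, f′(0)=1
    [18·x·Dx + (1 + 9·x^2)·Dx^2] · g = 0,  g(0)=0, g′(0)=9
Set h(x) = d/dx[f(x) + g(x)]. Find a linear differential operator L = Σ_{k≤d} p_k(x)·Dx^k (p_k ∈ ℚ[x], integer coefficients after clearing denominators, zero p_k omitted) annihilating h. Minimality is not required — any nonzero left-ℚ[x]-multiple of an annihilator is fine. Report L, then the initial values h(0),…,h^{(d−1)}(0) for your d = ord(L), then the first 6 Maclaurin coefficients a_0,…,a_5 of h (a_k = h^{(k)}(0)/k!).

f: a_k = 0, 1, 0, -1/6, 0, 1/120, …
g: a_k = 0, 9, 0, -27, 0, 729/5, …
Sum ⇒ L₀ = lclm(L_f,L_g) in ℚ(x)⟨Dx⟩.
Differentiate: ansatz ord ≤ ord L₀ ⇒ L.
L = (-1926·x + 17820·x^3 + 1458·x^5) + (-17 + 351·x^2 + 4617·x^4 + 729·x^6)·Dx + (-1926·x + 17820·x^3 + 1458·x^5)·Dx^2 + (-17 + 351·x^2 + 4617·x^4 + 729·x^6)·Dx^3  (order 3).
h: a_k = 10, 0, -163/2, 0, 17497/24, 0, …
ICs: h(0) = 10, h′(0) = 0, h′′(0) = -163.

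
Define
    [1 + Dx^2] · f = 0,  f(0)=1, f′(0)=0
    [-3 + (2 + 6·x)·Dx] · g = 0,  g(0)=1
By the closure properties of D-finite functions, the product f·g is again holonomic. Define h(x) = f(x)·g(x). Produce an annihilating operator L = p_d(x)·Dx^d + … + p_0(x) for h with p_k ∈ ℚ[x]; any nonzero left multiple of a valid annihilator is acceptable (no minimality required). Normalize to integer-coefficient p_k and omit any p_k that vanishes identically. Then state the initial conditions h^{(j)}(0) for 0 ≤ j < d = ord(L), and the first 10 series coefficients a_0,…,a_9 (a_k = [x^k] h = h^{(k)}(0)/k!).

L = (31 + 24·x + 36·x^2) + (-12 - 36·x)·Dx + (4 + 24·x + 36·x^2)·Dx^2  (order 2).
h: a_k = 1, 3/2, -13/8, 15/16, -983/384, 1501/256, -618229/46080, 982601/30720, -810807791/10321920, 1358343193/6881280, …
ICs: h(0) = 1, h′(0) = 3/2.

f: a_k = 1, 0, -1/2, 0, 1/24, 0, -1/720, 0, 1/40320, 0, …
g: a_k = 1, 3/2, -9/8, 27/16, -405/128, 1701/256, -15309/1024, 72171/2048, -2814669/32768, 14073345/65536, …
f·g: L₀ = L_f ⊗_s L_g, ord ≤ 2·1.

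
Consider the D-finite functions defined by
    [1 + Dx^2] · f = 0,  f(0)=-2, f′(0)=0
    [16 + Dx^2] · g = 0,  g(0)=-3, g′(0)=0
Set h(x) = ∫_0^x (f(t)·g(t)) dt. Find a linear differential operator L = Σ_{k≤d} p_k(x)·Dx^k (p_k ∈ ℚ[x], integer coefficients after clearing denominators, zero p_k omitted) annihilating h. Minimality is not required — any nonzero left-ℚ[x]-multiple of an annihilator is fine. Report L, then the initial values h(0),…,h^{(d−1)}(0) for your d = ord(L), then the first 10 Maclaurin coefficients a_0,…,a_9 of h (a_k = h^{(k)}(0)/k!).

L = 225·Dx + 34·Dx^3 + Dx^5  (order 5).
h: a_k = 0, 6, 0, -17, 0, 353/20, 0, -8177/840, 0, 198593/60480, …
ICs: h(0) = 0, h′(0) = 6, h′′(0) = 0, h′′′(0) = -102, h′′′′(0) = 0.

f: a_k = -2, 0, 1, 0, -1/12, 0, 1/360, 0, -1/20160, 0, …
g: a_k = -3, 0, 24, 0, -32, 0, 256/15, 0, -512/105, 0, …
h₀=f·g: eliminate ⇒ L₀, order ≤ 2·2.
∫: right-multiply L₀ by Dx.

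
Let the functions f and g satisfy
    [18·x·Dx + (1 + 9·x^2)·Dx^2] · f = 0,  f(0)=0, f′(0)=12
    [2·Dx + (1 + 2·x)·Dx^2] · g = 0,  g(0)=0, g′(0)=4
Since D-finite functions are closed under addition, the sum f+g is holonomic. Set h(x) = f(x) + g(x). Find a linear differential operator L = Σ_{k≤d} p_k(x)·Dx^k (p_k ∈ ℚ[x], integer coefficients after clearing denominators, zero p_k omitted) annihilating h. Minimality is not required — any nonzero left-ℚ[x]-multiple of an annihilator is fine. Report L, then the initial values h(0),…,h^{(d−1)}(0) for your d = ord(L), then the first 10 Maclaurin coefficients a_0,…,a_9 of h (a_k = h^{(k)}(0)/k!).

L = (-18 - 108·x + 486·x^2 + 324·x^3)·Dx + (-13 - 36·x + 135·x^2 + 972·x^3 + 648·x^4)·Dx^2 + (-1 + 7·x + 18·x^2 + 81·x^3 + 243·x^4 + 162·x^5)·Dx^3  (order 3).
h: a_k = 0, 16, -4, -92/3, -8, 1036/5, -64/3, -8492/7, -64, 79756/9, …
ICs: h(0) = 0, h′(0) = 16, h′′(0) = -8.

f: a_k = 0, 12, 0, -36, 0, 972/5, 0, -8748/7, 0, 8748, …
g: a_k = 0, 4, -4, 16/3, -8, 64/5, -64/3, 256/7, -64, 1024/9, …
f+g: L₀ = lclm(L_f,L_g), ord ≤ 2+2.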